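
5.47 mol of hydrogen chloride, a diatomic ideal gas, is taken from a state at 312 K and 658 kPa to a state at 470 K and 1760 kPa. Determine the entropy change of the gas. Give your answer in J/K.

ΔS = 20.5 J/K

ΔS = nC_p ln(T₂/T₁) − nR ln(P₂/P₁), with C_p = 7R/2 = 29.1 J mol⁻¹ K⁻¹ for a diatomic ideal gas.
ΔS = 5.47 × [29.1 × ln(470/312) − 8.314 × ln(1760/658)] = 20.5 J/K.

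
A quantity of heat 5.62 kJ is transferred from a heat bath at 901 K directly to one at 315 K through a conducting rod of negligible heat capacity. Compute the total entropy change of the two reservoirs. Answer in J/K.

ΔS_hot = −Q/T_H = −5620/901 = -6.238 J/K and ΔS_cold = +Q/T_C = 5620/315 = 17.84 J/K.
ΔS_total = -6.238 + 17.84 = 11.6 J/K, positive as the second law requires.

ΔS_total = 11.6 J/K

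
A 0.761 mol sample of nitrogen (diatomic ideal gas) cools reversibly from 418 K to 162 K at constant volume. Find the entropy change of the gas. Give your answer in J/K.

ΔS = -15 J/K

At constant volume, ΔS = nC_V ln(T₂/T₁) with C_V = 5R/2 = 20.79 J mol⁻¹ K⁻¹.
ΔS = 0.761 × 20.79 × ln(162/418) = -15 J/K.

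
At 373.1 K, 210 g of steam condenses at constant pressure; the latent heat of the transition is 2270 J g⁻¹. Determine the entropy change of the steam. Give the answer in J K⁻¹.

ΔS = -1280 J/K

Heat released by the substance: Q = −mL = −210 × 2270 = −476700 J.
At constant T, ΔS = Q_rev/T = −476700 / 373.1 = -1280 J/K.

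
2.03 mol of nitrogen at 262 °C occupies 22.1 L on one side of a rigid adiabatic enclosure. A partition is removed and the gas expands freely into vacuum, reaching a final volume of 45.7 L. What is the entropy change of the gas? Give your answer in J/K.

For an ideal gas in free expansion Q = 0 and W = 0, so T is unchanged.
Entropy is a state function; using a reversible isothermal path, ΔS_gas = nR ln(V₂/V₁) = 2.03 × 8.314 × ln(45.7/22.1) = 12.3 J/K.

ΔS_gas = 12.3 J/K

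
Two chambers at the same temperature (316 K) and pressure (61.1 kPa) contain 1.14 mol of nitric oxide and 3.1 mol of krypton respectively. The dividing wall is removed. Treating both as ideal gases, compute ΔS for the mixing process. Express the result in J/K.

Mole fractions: x_A = 1.14/4.24 = 0.269, x_B = 0.731.
ΔS_mix = −R(n_A ln x_A + n_B ln x_B) = −8.314 × (1.14 ln 0.269 + 3.1 ln 0.731) = 20.5 J/K.

ΔS_mix = 20.5 J/K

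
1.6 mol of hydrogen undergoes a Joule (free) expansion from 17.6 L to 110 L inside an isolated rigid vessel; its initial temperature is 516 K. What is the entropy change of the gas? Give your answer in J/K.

No heat is exchanged and no work is done, so the ideal-gas temperature stays constant.
Entropy is a state function; using a reversible isothermal path, ΔS_gas = nR ln(V₂/V₁) = 1.6 × 8.314 × ln(110/17.6) = 24.4 J/K.

ΔS_gas = 24.4 J/K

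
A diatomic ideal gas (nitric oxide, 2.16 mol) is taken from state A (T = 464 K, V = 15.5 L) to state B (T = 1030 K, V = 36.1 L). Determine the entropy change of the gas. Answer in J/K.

ΔS = 51 J/K

Entropy is a state function: ΔS = nC_V ln(T₂/T₁) + nR ln(V₂/V₁), with C_V = 5R/2 = 20.79 J mol⁻¹ K⁻¹ for a diatomic ideal gas.
ΔS = 2.16 × [20.79 × ln(1030/464) + 8.314 × ln(36.1/15.5)] = 51 J/K.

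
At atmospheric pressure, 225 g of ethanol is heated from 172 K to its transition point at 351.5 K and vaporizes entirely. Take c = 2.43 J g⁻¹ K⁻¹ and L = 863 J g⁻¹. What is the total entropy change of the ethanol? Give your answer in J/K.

ΔS = 943 J/K

Warming step: ΔS₁ = m c ln(T_tr/T_i) = 225 × 2.43 × ln(351.5/172) = 390.8 J/K.
Phase change: ΔS₂ = +mL/T_tr = 225 × 863 / 351.5 = 552.4 J/K.
ΔS_total = (390.8) + (552.4) = 943 J/K.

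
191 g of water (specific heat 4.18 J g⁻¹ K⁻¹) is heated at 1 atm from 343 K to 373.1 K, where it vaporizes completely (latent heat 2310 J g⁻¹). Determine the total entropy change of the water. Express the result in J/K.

ΔS = 1250 J/K

Warming step: ΔS₁ = m c ln(T_tr/T_i) = 191 × 4.18 × ln(373.1/343) = 67.16 J/K.
Phase change: ΔS₂ = +mL/T_tr = 191 × 2310 / 373.1 = 1183 J/K.
ΔS_total = (67.16) + (1183) = 1250 J/K.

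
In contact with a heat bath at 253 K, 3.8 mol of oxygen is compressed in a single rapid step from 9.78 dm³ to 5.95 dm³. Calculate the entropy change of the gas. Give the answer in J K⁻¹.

ΔS_gas = -15.7 J/K

Entropy is a state function, so ΔS_gas depends only on the end states.
For an isothermal ideal gas ΔS_gas = nR ln(V₂/V₁) = 3.8 × 8.314 × ln(5.95/9.78) = -15.7 J/K.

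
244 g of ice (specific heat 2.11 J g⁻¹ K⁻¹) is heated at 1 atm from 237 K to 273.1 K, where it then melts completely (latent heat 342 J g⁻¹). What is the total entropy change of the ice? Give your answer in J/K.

Warming step: ΔS₁ = m c ln(T_tr/T_i) = 244 × 2.11 × ln(273.1/237) = 72.99 J/K.
Phase change: ΔS₂ = +mL/T_tr = 244 × 342 / 273.1 = 305.6 J/K.
ΔS_total = (72.99) + (305.6) = 379 J/K.

ΔS = 379 J/K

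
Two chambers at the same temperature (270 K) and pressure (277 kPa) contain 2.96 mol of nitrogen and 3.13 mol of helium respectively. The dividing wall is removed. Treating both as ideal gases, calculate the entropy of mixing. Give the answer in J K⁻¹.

Mole fractions: x_A = 2.96/6.09 = 0.486, x_B = 0.514.
ΔS_mix = −R(n_A ln x_A + n_B ln x_B) = −8.314 × (2.96 ln 0.486 + 3.13 ln 0.514) = 35.1 J/K.

ΔS_mix = 35.1 J/K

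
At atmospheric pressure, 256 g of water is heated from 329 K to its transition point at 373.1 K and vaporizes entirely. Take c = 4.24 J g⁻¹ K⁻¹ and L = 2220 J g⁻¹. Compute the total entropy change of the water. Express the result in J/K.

ΔS = 1660 J/K

Warming step: ΔS₁ = m c ln(T_tr/T_i) = 256 × 4.24 × ln(373.1/329) = 136.5 J/K.
Phase change: ΔS₂ = +mL/T_tr = 256 × 2220 / 373.1 = 1523 J/K.
ΔS_total = (136.5) + (1523) = 1660 J/K.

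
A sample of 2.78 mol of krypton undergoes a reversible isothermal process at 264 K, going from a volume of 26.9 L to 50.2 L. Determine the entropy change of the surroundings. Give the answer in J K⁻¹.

For an isothermal ideal gas ΔS_gas = nR ln(V₂/V₁) = 2.78 × 8.314 × ln(50.2/26.9) = 14.4 J/K.
The process is reversible, so ΔS_surr = −ΔS_gas = -14.4 J/K and ΔS_universe = 0.

ΔS_surr = -14.4 J/K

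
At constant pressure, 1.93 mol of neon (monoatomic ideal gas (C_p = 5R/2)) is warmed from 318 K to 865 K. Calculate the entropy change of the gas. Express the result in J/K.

At constant pressure, ΔS = nC_p ln(T₂/T₁) with C_p = 5R/2 = 20.79 J mol⁻¹ K⁻¹.
ΔS = 1.93 × 20.79 × ln(865/318) = 40.1 J/K.

ΔS = 40.1 J/K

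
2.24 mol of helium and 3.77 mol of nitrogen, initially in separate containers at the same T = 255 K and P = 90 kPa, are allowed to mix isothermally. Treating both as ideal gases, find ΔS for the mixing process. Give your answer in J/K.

ΔS_mix = 33 J/K

Mole fractions: x_A = 2.24/6.01 = 0.373, x_B = 0.627.
ΔS_mix = −R(n_A ln x_A + n_B ln x_B) = −8.314 × (2.24 ln 0.373 + 3.77 ln 0.627) = 33 J/K.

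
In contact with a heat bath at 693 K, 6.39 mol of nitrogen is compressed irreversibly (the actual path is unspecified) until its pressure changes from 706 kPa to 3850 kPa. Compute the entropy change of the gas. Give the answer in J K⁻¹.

Entropy is a state function, so ΔS_gas depends only on the end states.
For an isothermal ideal gas ΔS_gas = nR ln(P₁/P₂) = 6.39 × 8.314 × ln(706/3850) = -90.1 J/K.

ΔS_gas = -90.1 J/K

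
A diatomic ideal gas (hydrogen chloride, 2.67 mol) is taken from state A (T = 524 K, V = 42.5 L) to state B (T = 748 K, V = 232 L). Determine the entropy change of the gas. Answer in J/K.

Entropy is a state function: ΔS = nC_V ln(T₂/T₁) + nR ln(V₂/V₁), with C_V = 5R/2 = 20.79 J mol⁻¹ K⁻¹ for a diatomic ideal gas.
ΔS = 2.67 × [20.79 × ln(748/524) + 8.314 × ln(232/42.5)] = 57.4 J/K.

ΔS = 57.4 J/K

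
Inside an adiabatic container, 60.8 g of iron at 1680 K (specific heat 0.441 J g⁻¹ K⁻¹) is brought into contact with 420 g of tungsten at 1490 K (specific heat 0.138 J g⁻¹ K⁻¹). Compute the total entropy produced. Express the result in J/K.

ΔS_total = 0.134 J/K

Energy balance: T_f = (m₁c₁T₁ + m₂c₂T₂)/(m₁c₁ + m₂c₂) = 1550.1 K.
ΔS₁ = m₁c₁ ln(T_f/T₁) = 26.8128 × ln(1550.1/1680) = -2.158 J/K.
ΔS₂ = m₂c₂ ln(T_f/T₂) = 57.96 × ln(1550.1/1490) = 2.292 J/K.
ΔS_total = -2.158 + 2.292 = 0.134 J/K.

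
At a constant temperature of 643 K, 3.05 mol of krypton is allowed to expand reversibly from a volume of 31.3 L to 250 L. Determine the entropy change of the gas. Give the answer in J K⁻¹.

For an isothermal ideal gas ΔS_gas = nR ln(V₂/V₁) = 3.05 × 8.314 × ln(250/31.3) = 52.7 J/K.

ΔS_gas = 52.7 J/K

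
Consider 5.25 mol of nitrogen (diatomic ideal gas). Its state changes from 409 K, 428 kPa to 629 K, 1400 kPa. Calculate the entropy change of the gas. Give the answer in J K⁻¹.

ΔS = nC_p ln(T₂/T₁) − nR ln(P₂/P₁), with C_p = 7R/2 = 29.1 J mol⁻¹ K⁻¹ for a diatomic ideal gas.
ΔS = 5.25 × [29.1 × ln(629/409) − 8.314 × ln(1400/428)] = 14 J/K.

ΔS = 14 J/K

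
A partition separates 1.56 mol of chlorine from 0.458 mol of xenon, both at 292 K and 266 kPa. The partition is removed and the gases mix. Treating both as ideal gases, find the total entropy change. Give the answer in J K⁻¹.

Mole fractions: x_A = 1.56/2.02 = 0.773, x_B = 0.227.
ΔS_mix = −R(n_A ln x_A + n_B ln x_B) = −8.314 × (1.56 ln 0.773 + 0.458 ln 0.227) = 8.99 J/K.

ΔS_mix = 8.99 J/K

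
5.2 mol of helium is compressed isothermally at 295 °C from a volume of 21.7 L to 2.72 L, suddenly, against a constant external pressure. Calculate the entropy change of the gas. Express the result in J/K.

Entropy is a state function, so ΔS_gas depends only on the end states.
For an isothermal ideal gas ΔS_gas = nR ln(V₂/V₁) = 5.2 × 8.314 × ln(2.72/21.7) = -89.8 J/K.

ΔS_gas = -89.8 J/K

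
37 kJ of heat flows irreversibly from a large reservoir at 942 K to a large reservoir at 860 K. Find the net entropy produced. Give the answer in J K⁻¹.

ΔS_total = 3.75 J/K

ΔS_hot = −Q/T_H = −37000/942 = -39.278 J/K and ΔS_cold = +Q/T_C = 37000/860 = 43.023 J/K.
ΔS_total = -39.278 + 43.023 = 3.75 J/K, positive as the second law requires.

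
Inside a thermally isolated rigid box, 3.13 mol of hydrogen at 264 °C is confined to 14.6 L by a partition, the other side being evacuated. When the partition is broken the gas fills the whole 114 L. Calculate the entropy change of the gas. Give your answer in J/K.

For an ideal gas in free expansion Q = 0 and W = 0, so T is unchanged.
Entropy is a state function; using a reversible isothermal path, ΔS_gas = nR ln(V₂/V₁) = 3.13 × 8.314 × ln(114/14.6) = 53.5 J/K.

ΔS_gas = 53.5 J/K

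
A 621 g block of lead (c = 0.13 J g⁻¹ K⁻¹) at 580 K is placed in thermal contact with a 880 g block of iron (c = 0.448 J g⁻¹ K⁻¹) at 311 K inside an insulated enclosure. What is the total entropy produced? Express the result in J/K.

Energy balance: T_f = (m₁c₁T₁ + m₂c₂T₂)/(m₁c₁ + m₂c₂) = 356.72 K.
ΔS₁ = m₁c₁ ln(T_f/T₁) = 80.73 × ln(356.72/580) = -39.24 J/K.
ΔS₂ = m₂c₂ ln(T_f/T₂) = 394.24 × ln(356.72/311) = 54.07 J/K.
ΔS_total = -39.24 + 54.07 = 14.8 J/K.

ΔS_total = 14.8 J/K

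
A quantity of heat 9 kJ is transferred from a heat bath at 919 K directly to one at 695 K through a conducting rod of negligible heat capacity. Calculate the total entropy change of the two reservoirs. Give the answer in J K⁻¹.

ΔS_total = 3.16 J/K

ΔS_hot = −Q/T_H = −9000/919 = -9.793 J/K and ΔS_cold = +Q/T_C = 9000/695 = 12.95 J/K.
ΔS_total = -9.793 + 12.95 = 3.16 J/K, positive as the second law requires.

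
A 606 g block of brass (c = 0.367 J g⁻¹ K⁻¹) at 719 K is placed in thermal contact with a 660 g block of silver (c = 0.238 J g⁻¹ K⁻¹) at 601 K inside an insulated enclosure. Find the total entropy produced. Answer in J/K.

Energy balance: T_f = (m₁c₁T₁ + m₂c₂T₂)/(m₁c₁ + m₂c₂) = 670.16 K.
ΔS₁ = m₁c₁ ln(T_f/T₁) = 222.402 × ln(670.16/719) = -15.65 J/K.
ΔS₂ = m₂c₂ ln(T_f/T₂) = 157.08 × ln(670.16/601) = 17.11 J/K.
ΔS_total = -15.65 + 17.11 = 1.46 J/K.

ΔS_total = 1.46 J/K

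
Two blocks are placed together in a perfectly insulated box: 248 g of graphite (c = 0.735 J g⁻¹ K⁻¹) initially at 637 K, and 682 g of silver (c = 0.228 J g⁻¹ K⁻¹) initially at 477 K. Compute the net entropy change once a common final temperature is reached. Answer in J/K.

ΔS_total = 3.47 J/K

Energy balance: T_f = (m₁c₁T₁ + m₂c₂T₂)/(m₁c₁ + m₂c₂) = 563.34 K.
ΔS₁ = m₁c₁ ln(T_f/T₁) = 182.28 × ln(563.34/637) = -22.4 J/K.
ΔS₂ = m₂c₂ ln(T_f/T₂) = 155.496 × ln(563.34/477) = 25.87 J/K.
ΔS_total = -22.4 + 25.87 = 3.47 J/K.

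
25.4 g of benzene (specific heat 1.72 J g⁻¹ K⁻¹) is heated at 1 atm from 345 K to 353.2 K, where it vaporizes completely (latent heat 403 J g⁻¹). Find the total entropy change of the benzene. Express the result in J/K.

Warming step: ΔS₁ = m c ln(T_tr/T_i) = 25.4 × 1.72 × ln(353.2/345) = 1.026 J/K.
Phase change: ΔS₂ = +mL/T_tr = 25.4 × 403 / 353.2 = 28.98 J/K.
ΔS_total = (1.026) + (28.98) = 30 J/K.

ΔS = 30 J/K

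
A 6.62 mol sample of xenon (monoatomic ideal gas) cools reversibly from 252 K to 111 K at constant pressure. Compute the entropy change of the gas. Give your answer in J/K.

ΔS = -113 J/K

At constant pressure, ΔS = nC_p ln(T₂/T₁) with C_p = 5R/2 = 20.79 J mol⁻¹ K⁻¹.
ΔS = 6.62 × 20.79 × ln(111/252) = -113 J/K.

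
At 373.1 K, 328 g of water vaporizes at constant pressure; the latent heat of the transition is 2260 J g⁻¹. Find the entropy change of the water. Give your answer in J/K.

ΔS = 1990 J/K

Heat absorbed by the substance: Q = mL = 328 × 2260 = 741280 J.
At constant T, ΔS = Q_rev/T = 741280 / 373.1 = 1990 J/K.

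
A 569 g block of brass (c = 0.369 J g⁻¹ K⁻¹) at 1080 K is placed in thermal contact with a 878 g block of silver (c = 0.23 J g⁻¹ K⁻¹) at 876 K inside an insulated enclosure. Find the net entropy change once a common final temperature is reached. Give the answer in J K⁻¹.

ΔS_total = 2.25 J/K

Energy balance: T_f = (m₁c₁T₁ + m₂c₂T₂)/(m₁c₁ + m₂c₂) = 979.99 K.
ΔS₁ = m₁c₁ ln(T_f/T₁) = 209.961 × ln(979.99/1080) = -20.4 J/K.
ΔS₂ = m₂c₂ ln(T_f/T₂) = 201.94 × ln(979.99/876) = 22.65 J/K.
ΔS_total = -20.4 + 22.65 = 2.25 J/K.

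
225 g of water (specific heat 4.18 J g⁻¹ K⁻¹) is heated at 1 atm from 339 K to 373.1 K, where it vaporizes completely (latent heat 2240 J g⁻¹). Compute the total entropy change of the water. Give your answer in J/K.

ΔS = 1440 J/K

Warming step: ΔS₁ = m c ln(T_tr/T_i) = 225 × 4.18 × ln(373.1/339) = 90.14 J/K.
Phase change: ΔS₂ = +mL/T_tr = 225 × 2240 / 373.1 = 1351 J/K.
ΔS_total = (90.14) + (1351) = 1440 J/K.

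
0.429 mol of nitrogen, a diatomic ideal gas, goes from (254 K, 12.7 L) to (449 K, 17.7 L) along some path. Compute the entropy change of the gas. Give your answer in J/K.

Entropy is a state function: ΔS = nC_V ln(T₂/T₁) + nR ln(V₂/V₁), with C_V = 5R/2 = 20.79 J mol⁻¹ K⁻¹ for a diatomic ideal gas.
ΔS = 0.429 × [20.79 × ln(449/254) + 8.314 × ln(17.7/12.7)] = 6.26 J/K.

ΔS = 6.26 J/K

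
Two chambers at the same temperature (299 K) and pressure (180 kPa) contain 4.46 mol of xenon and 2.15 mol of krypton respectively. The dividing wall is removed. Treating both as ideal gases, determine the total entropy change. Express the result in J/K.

ΔS_mix = 34.7 J/K

Mole fractions: x_A = 4.46/6.61 = 0.675, x_B = 0.325.
ΔS_mix = −R(n_A ln x_A + n_B ln x_B) = −8.314 × (4.46 ln 0.675 + 2.15 ln 0.325) = 34.7 J/K.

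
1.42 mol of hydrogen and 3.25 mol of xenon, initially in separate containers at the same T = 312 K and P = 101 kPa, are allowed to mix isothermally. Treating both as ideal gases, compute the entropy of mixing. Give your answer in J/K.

Mole fractions: x_A = 1.42/4.67 = 0.304, x_B = 0.696.
ΔS_mix = −R(n_A ln x_A + n_B ln x_B) = −8.314 × (1.42 ln 0.304 + 3.25 ln 0.696) = 23.8 J/K.

ΔS_mix = 23.8 J/K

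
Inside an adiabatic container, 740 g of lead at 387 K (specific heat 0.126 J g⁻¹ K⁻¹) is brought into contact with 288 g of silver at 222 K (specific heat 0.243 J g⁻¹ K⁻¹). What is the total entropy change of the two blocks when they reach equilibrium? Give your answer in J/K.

ΔS_total = 5.94 J/K

Energy balance: T_f = (m₁c₁T₁ + m₂c₂T₂)/(m₁c₁ + m₂c₂) = 316.25 K.
ΔS₁ = m₁c₁ ln(T_f/T₁) = 93.24 × ln(316.25/387) = -18.823 J/K.
ΔS₂ = m₂c₂ ln(T_f/T₂) = 69.984 × ln(316.25/222) = 24.765 J/K.
ΔS_total = -18.823 + 24.765 = 5.94 J/K.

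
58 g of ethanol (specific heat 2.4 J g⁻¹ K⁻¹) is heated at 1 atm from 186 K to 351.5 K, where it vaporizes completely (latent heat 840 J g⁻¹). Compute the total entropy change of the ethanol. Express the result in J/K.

ΔS = 227 J/K

Warming step: ΔS₁ = m c ln(T_tr/T_i) = 58 × 2.4 × ln(351.5/186) = 88.6 J/K.
Phase change: ΔS₂ = +mL/T_tr = 58 × 840 / 351.5 = 138.6 J/K.
ΔS_total = (88.6) + (138.6) = 227 J/K.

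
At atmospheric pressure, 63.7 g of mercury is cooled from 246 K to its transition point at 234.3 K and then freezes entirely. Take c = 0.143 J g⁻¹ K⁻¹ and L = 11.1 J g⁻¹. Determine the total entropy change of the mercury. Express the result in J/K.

ΔS = -3.46 J/K

Cooling step: ΔS₁ = m c ln(T_tr/T_i) = 63.7 × 0.143 × ln(234.3/246) = -0.4439 J/K.
Phase change: ΔS₂ = −mL/T_tr = −63.7 × 11.1 / 234.3 = -3.018 J/K.
ΔS_total = (-0.4439) + (-3.018) = -3.46 J/K.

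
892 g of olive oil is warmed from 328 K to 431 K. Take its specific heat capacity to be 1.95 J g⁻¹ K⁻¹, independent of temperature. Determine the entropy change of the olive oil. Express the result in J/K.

ΔS = ∫dQ_rev/T = m c ln(T₂/T₁) = 892 × 1.95 × ln(431/328) = 475 J/K.

ΔS = 475 J/K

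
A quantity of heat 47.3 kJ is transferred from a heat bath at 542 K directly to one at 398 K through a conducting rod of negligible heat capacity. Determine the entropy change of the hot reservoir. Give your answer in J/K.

The hot reservoir loses heat Q, so ΔS_hot = −Q/T_H = −47300/542 = -87.3 J/K.

ΔS_hot = -87.3 J/K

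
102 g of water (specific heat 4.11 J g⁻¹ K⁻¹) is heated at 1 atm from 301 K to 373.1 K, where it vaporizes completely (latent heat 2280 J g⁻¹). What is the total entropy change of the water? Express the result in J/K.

ΔS = 713 J/K

Warming step: ΔS₁ = m c ln(T_tr/T_i) = 102 × 4.11 × ln(373.1/301) = 90.02 J/K.
Phase change: ΔS₂ = +mL/T_tr = 102 × 2280 / 373.1 = 623.3 J/K.
ΔS_total = (90.02) + (623.3) = 713 J/K.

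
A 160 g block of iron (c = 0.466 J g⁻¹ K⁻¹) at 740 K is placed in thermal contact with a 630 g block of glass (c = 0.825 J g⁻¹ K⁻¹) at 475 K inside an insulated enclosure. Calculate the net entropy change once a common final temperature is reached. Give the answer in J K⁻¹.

ΔS_total = 7.15 J/K

Energy balance: T_f = (m₁c₁T₁ + m₂c₂T₂)/(m₁c₁ + m₂c₂) = 508.25 K.
ΔS₁ = m₁c₁ ln(T_f/T₁) = 74.56 × ln(508.25/740) = -28.01 J/K.
ΔS₂ = m₂c₂ ln(T_f/T₂) = 519.75 × ln(508.25/475) = 35.16 J/K.
ΔS_total = -28.01 + 35.16 = 7.15 J/K.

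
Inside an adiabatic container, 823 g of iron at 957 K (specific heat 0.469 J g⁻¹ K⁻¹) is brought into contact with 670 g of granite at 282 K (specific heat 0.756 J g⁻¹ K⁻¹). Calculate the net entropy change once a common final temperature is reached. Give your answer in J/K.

ΔS_total = 163 J/K

Energy balance: T_f = (m₁c₁T₁ + m₂c₂T₂)/(m₁c₁ + m₂c₂) = 573.92 K.
ΔS₁ = m₁c₁ ln(T_f/T₁) = 385.987 × ln(573.92/957) = -197.36 J/K.
ΔS₂ = m₂c₂ ln(T_f/T₂) = 506.52 × ln(573.92/282) = 359.93 J/K.
ΔS_total = -197.36 + 359.93 = 163 J/K.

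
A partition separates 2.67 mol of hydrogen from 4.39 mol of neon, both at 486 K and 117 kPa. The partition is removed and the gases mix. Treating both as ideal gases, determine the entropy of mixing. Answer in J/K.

ΔS_mix = 38.9 J/K

Mole fractions: x_A = 2.67/7.06 = 0.378, x_B = 0.622.
ΔS_mix = −R(n_A ln x_A + n_B ln x_B) = −8.314 × (2.67 ln 0.378 + 4.39 ln 0.622) = 38.9 J/K.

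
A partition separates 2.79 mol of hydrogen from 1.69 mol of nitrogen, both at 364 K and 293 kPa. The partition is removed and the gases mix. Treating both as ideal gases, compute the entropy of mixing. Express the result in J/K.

ΔS_mix = 24.7 J/K

Mole fractions: x_A = 2.79/4.48 = 0.623, x_B = 0.377.
ΔS_mix = −R(n_A ln x_A + n_B ln x_B) = −8.314 × (2.79 ln 0.623 + 1.69 ln 0.377) = 24.7 J/K.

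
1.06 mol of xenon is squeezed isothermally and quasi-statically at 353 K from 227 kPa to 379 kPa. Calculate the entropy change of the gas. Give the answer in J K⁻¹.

For an isothermal ideal gas ΔS_gas = nR ln(P₁/P₂) = 1.06 × 8.314 × ln(227/379) = -4.52 J/K.

ΔS_gas = -4.52 J/K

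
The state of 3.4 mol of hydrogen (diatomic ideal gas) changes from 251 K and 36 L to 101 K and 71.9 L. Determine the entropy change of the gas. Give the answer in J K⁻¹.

Entropy is a state function: ΔS = nC_V ln(T₂/T₁) + nR ln(V₂/V₁), with C_V = 5R/2 = 20.79 J mol⁻¹ K⁻¹ for a diatomic ideal gas.
ΔS = 3.4 × [20.79 × ln(101/251) + 8.314 × ln(71.9/36)] = -44.8 J/K.

ΔS = -44.8 J/K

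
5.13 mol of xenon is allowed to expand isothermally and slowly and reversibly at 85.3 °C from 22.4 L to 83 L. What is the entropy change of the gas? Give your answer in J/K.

ΔS_gas = 55.9 J/K

For an isothermal ideal gas ΔS_gas = nR ln(V₂/V₁) = 5.13 × 8.314 × ln(83/22.4) = 55.9 J/K.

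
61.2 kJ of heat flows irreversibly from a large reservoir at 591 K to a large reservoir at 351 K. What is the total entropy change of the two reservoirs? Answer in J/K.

ΔS_total = 70.8 J/K

ΔS_hot = −Q/T_H = −61200/591 = -103.6 J/K and ΔS_cold = +Q/T_C = 61200/351 = 174.4 J/K.
ΔS_total = -103.6 + 174.4 = 70.8 J/K, positive as the second law requires.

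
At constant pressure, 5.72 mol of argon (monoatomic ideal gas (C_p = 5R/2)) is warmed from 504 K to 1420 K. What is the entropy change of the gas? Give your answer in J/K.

At constant pressure, ΔS = nC_p ln(T₂/T₁) with C_p = 5R/2 = 20.79 J mol⁻¹ K⁻¹.
ΔS = 5.72 × 20.79 × ln(1420/504) = 123 J/K.

ΔS = 123 J/K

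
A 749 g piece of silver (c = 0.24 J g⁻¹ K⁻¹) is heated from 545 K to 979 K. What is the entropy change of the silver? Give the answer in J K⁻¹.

ΔS = ∫dQ_rev/T = m c ln(T₂/T₁) = 749 × 0.24 × ln(979/545) = 105 J/K.

ΔS = 105 J/K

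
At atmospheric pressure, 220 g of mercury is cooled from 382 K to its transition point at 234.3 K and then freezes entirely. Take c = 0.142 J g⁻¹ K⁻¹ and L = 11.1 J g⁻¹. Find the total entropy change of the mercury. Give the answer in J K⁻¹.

ΔS = -25.7 J/K

Cooling step: ΔS₁ = m c ln(T_tr/T_i) = 220 × 0.142 × ln(234.3/382) = -15.27 J/K.
Phase change: ΔS₂ = −mL/T_tr = −220 × 11.1 / 234.3 = -10.42 J/K.
ΔS_total = (-15.27) + (-10.42) = -25.7 J/K.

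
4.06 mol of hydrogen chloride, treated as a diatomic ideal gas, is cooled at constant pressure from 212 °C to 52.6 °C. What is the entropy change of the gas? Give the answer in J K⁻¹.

ΔS = -47.1 J/K

In kelvin: T₁ = 485.15 K, T₂ = 325.75 K. At constant pressure, ΔS = nC_p ln(T₂/T₁) with C_p = 7R/2 = 29.1 J mol⁻¹ K⁻¹.
ΔS = 4.06 × 29.1 × ln(325.75/485.15) = -47.1 J/K.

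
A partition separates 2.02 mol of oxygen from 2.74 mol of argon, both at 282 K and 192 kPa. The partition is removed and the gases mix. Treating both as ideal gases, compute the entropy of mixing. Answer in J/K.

Mole fractions: x_A = 2.02/4.76 = 0.424, x_B = 0.576.
ΔS_mix = −R(n_A ln x_A + n_B ln x_B) = −8.314 × (2.02 ln 0.424 + 2.74 ln 0.576) = 27 J/K.

ΔS_mix = 27 J/K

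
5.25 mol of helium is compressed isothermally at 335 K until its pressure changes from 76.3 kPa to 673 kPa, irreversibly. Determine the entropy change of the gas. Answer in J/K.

ΔS_gas = -95 J/K

Entropy is a state function, so ΔS_gas depends only on the end states.
For an isothermal ideal gas ΔS_gas = nR ln(P₁/P₂) = 5.25 × 8.314 × ln(76.3/673) = -95 J/K.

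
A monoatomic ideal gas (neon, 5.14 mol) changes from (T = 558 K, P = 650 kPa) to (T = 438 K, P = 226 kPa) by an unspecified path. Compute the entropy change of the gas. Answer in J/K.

ΔS = 19.3 J/K

ΔS = nC_p ln(T₂/T₁) − nR ln(P₂/P₁), with C_p = 5R/2 = 20.79 J mol⁻¹ K⁻¹ for a monoatomic ideal gas.
ΔS = 5.14 × [20.79 × ln(438/558) − 8.314 × ln(226/650)] = 19.3 J/K.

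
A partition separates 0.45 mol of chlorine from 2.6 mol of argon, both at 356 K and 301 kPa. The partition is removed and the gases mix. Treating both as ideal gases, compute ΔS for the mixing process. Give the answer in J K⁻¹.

Mole fractions: x_A = 0.45/3.05 = 0.148, x_B = 0.852.
ΔS_mix = −R(n_A ln x_A + n_B ln x_B) = −8.314 × (0.45 ln 0.148 + 2.6 ln 0.852) = 10.6 J/K.

ΔS_mix = 10.6 J/K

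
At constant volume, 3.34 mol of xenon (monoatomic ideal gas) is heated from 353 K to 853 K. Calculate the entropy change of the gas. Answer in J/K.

At constant volume, ΔS = nC_V ln(T₂/T₁) with C_V = 3R/2 = 12.47 J mol⁻¹ K⁻¹.
ΔS = 3.34 × 12.47 × ln(853/353) = 36.8 J/K.

ΔS = 36.8 J/K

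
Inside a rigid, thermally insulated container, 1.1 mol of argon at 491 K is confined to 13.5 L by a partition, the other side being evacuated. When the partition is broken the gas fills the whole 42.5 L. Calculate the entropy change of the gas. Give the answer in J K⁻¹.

No heat is exchanged and no work is done, so the ideal-gas temperature stays constant.
Entropy is a state function; using a reversible isothermal path, ΔS_gas = nR ln(V₂/V₁) = 1.1 × 8.314 × ln(42.5/13.5) = 10.5 J/K.

ΔS_gas = 10.5 J/K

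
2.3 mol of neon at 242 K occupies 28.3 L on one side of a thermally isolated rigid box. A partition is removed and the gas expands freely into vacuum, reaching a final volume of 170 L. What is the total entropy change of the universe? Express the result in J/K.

No heat is exchanged and no work is done, so the ideal-gas temperature stays constant.
Entropy is a state function; using a reversible isothermal path, ΔS_gas = nR ln(V₂/V₁) = 2.3 × 8.314 × ln(170/28.3) = 34.3 J/K.
The insulated surroundings exchange no heat, so ΔS_surr = 0 and ΔS_universe = ΔS_gas.

ΔS_universe = 34.3 J/K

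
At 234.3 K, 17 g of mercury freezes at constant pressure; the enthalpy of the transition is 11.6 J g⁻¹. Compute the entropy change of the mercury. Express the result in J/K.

Heat released by the substance: Q = −mL = −17 × 11.6 = −197.2 J.
At constant T, ΔS = Q_rev/T = −197.2 / 234.3 = -0.842 J/K.

ΔS = -0.842 J/K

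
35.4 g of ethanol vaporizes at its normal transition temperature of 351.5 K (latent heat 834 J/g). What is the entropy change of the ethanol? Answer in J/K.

Heat absorbed by the substance: Q = mL = 35.4 × 834 = 29523.6 J.
At constant T, ΔS = Q_rev/T = 29523.6 / 351.5 = 84 J/K.

ΔS = 84 J/K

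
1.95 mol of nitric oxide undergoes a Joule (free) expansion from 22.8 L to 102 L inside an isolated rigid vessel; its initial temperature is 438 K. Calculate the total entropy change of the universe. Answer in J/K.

For an ideal gas in free expansion Q = 0 and W = 0, so T is unchanged.
Entropy is a state function; using a reversible isothermal path, ΔS_gas = nR ln(V₂/V₁) = 1.95 × 8.314 × ln(102/22.8) = 24.3 J/K.
The insulated surroundings exchange no heat, so ΔS_surr = 0 and ΔS_universe = ΔS_gas.

ΔS_universe = 24.3 J/K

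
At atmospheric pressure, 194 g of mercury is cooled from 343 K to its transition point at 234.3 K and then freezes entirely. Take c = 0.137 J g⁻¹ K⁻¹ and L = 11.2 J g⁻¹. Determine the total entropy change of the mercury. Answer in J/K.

ΔS = -19.4 J/K

Cooling step: ΔS₁ = m c ln(T_tr/T_i) = 194 × 0.137 × ln(234.3/343) = -10.13 J/K.
Phase change: ΔS₂ = −mL/T_tr = −194 × 11.2 / 234.3 = -9.274 J/K.
ΔS_total = (-10.13) + (-9.274) = -19.4 J/K.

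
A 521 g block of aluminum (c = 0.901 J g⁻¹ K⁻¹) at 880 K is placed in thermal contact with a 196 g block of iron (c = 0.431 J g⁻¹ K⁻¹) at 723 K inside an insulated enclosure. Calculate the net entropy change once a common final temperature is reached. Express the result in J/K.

Energy balance: T_f = (m₁c₁T₁ + m₂c₂T₂)/(m₁c₁ + m₂c₂) = 856.06 K.
ΔS₁ = m₁c₁ ln(T_f/T₁) = 469.421 × ln(856.06/880) = -12.95 J/K.
ΔS₂ = m₂c₂ ln(T_f/T₂) = 84.476 × ln(856.06/723) = 14.27 J/K.
ΔS_total = -12.95 + 14.27 = 1.32 J/K.

ΔS_total = 1.32 J/K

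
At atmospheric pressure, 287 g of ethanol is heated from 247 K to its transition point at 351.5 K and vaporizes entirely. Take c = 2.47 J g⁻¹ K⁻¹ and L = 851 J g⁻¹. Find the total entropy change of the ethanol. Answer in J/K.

ΔS = 945 J/K

Warming step: ΔS₁ = m c ln(T_tr/T_i) = 287 × 2.47 × ln(351.5/247) = 250.1 J/K.
Phase change: ΔS₂ = +mL/T_tr = 287 × 851 / 351.5 = 694.8 J/K.
ΔS_total = (250.1) + (694.8) = 945 J/K.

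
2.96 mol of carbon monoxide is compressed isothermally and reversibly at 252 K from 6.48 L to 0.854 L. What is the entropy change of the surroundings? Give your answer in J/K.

For an isothermal ideal gas ΔS_gas = nR ln(V₂/V₁) = 2.96 × 8.314 × ln(0.854/6.48) = -49.9 J/K.
The process is reversible, so ΔS_surr = −ΔS_gas = 49.9 J/K and ΔS_universe = 0.

ΔS_surr = 49.9 J/K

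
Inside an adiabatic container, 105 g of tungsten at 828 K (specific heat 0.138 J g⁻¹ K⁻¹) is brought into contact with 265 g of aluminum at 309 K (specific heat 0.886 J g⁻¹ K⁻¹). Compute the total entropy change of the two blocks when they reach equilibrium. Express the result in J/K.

Energy balance: T_f = (m₁c₁T₁ + m₂c₂T₂)/(m₁c₁ + m₂c₂) = 339.17 K.
ΔS₁ = m₁c₁ ln(T_f/T₁) = 14.49 × ln(339.17/828) = -12.93 J/K.
ΔS₂ = m₂c₂ ln(T_f/T₂) = 234.79 × ln(339.17/309) = 21.87 J/K.
ΔS_total = -12.93 + 21.87 = 8.94 J/K.

ΔS_total = 8.94 J/K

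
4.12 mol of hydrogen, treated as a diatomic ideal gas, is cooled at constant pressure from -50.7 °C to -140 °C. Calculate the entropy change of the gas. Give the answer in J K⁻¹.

ΔS = -61.5 J/K

In kelvin: T₁ = 222.45 K, T₂ = 133.15 K. At constant pressure, ΔS = nC_p ln(T₂/T₁) with C_p = 7R/2 = 29.1 J mol⁻¹ K⁻¹.
ΔS = 4.12 × 29.1 × ln(133.15/222.45) = -61.5 J/K.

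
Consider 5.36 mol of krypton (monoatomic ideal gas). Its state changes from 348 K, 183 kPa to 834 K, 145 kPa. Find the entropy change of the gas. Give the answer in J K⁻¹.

ΔS = nC_p ln(T₂/T₁) − nR ln(P₂/P₁), with C_p = 5R/2 = 20.79 J mol⁻¹ K⁻¹ for a monoatomic ideal gas.
ΔS = 5.36 × [20.79 × ln(834/348) − 8.314 × ln(145/183)] = 108 J/K.

ΔS = 108 J/K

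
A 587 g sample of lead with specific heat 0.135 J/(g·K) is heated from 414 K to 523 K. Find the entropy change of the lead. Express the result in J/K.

ΔS = ∫dQ_rev/T = m c ln(T₂/T₁) = 587 × 0.135 × ln(523/414) = 18.5 J/K.

ΔS = 18.5 J/K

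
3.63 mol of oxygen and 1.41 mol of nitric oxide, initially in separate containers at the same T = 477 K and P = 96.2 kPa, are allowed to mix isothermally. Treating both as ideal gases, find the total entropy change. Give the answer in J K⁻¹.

ΔS_mix = 24.8 J/K

Mole fractions: x_A = 3.63/5.04 = 0.72, x_B = 0.28.
ΔS_mix = −R(n_A ln x_A + n_B ln x_B) = −8.314 × (3.63 ln 0.72 + 1.41 ln 0.28) = 24.8 J/K.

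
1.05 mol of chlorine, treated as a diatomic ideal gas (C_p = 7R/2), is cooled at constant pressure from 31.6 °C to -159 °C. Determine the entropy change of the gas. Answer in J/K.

ΔS = -30 J/K

In kelvin: T₁ = 304.75 K, T₂ = 114.15 K. At constant pressure, ΔS = nC_p ln(T₂/T₁) with C_p = 7R/2 = 29.1 J mol⁻¹ K⁻¹.
ΔS = 1.05 × 29.1 × ln(114.15/304.75) = -30 J/K.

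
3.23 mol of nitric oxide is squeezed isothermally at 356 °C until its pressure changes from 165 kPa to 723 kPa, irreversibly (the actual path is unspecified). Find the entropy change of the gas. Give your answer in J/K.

Entropy is a state function, so ΔS_gas depends only on the end states.
For an isothermal ideal gas ΔS_gas = nR ln(P₁/P₂) = 3.23 × 8.314 × ln(165/723) = -39.7 J/K.

ΔS_gas = -39.7 J/K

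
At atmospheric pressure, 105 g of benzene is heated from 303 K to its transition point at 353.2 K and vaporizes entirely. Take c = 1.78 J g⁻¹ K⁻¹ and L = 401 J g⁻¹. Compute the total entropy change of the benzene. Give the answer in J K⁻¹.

ΔS = 148 J/K

Warming step: ΔS₁ = m c ln(T_tr/T_i) = 105 × 1.78 × ln(353.2/303) = 28.65 J/K.
Phase change: ΔS₂ = +mL/T_tr = 105 × 401 / 353.2 = 119.2 J/K.
ΔS_total = (28.65) + (119.2) = 148 J/K.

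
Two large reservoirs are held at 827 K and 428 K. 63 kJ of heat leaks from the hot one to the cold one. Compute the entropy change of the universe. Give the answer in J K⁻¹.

ΔS_hot = −Q/T_H = −63000/827 = -76.18 J/K and ΔS_cold = +Q/T_C = 63000/428 = 147.2 J/K.
ΔS_total = -76.18 + 147.2 = 71 J/K, positive as the second law requires.

ΔS_total = 71 J/K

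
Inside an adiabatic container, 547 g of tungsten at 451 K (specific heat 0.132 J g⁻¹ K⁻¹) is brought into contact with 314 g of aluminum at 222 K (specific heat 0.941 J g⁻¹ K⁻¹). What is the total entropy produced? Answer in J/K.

Energy balance: T_f = (m₁c₁T₁ + m₂c₂T₂)/(m₁c₁ + m₂c₂) = 266.97 K.
ΔS₁ = m₁c₁ ln(T_f/T₁) = 72.204 × ln(266.97/451) = -37.86 J/K.
ΔS₂ = m₂c₂ ln(T_f/T₂) = 295.474 × ln(266.97/222) = 54.5 J/K.
ΔS_total = -37.86 + 54.5 = 16.6 J/K.

ΔS_total = 16.6 J/K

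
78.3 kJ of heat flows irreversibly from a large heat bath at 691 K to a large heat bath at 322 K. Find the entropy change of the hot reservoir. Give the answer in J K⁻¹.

ΔS_hot = -113 J/K

The hot reservoir loses heat Q, so ΔS_hot = −Q/T_H = −78300/691 = -113 J/K.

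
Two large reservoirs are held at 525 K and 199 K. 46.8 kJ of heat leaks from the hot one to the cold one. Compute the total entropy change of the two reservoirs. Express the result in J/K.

ΔS_total = 146 J/K

ΔS_hot = −Q/T_H = −46800/525 = -89.14 J/K and ΔS_cold = +Q/T_C = 46800/199 = 235.2 J/K.
ΔS_total = -89.14 + 235.2 = 146 J/K, positive as the second law requires.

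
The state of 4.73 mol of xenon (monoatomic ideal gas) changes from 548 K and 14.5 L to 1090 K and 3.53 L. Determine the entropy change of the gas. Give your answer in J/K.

ΔS = -15 J/K

Entropy is a state function: ΔS = nC_V ln(T₂/T₁) + nR ln(V₂/V₁), with C_V = 3R/2 = 12.47 J mol⁻¹ K⁻¹ for a monoatomic ideal gas.
ΔS = 4.73 × [12.47 × ln(1090/548) + 8.314 × ln(3.53/14.5)] = -15 J/K.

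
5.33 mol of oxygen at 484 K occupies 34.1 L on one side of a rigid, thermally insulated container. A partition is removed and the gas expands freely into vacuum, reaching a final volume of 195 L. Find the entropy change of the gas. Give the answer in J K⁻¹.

No heat is exchanged and no work is done, so the ideal-gas temperature stays constant.
Entropy is a state function; using a reversible isothermal path, ΔS_gas = nR ln(V₂/V₁) = 5.33 × 8.314 × ln(195/34.1) = 77.3 J/K.

ΔS_gas = 77.3 J/K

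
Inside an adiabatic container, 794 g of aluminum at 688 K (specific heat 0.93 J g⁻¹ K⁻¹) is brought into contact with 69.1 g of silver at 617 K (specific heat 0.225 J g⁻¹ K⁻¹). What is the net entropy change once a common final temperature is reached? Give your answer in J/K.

ΔS_total = 0.0873 J/K

Energy balance: T_f = (m₁c₁T₁ + m₂c₂T₂)/(m₁c₁ + m₂c₂) = 686.54 K.
ΔS₁ = m₁c₁ ln(T_f/T₁) = 738.42 × ln(686.54/688) = -1.57305 J/K.
ΔS₂ = m₂c₂ ln(T_f/T₂) = 15.5475 × ln(686.54/617) = 1.66031 J/K.
ΔS_total = -1.57305 + 1.66031 = 0.0873 J/K.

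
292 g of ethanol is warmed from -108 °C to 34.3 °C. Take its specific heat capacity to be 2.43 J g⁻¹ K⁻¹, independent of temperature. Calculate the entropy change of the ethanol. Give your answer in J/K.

In kelvin: T₁ = 165.15 K, T₂ = 307.45 K. ΔS = ∫dQ_rev/T = m c ln(T₂/T₁) = 292 × 2.43 × ln(307.45/165.15) = 441 J/K.

ΔS = 441 J/K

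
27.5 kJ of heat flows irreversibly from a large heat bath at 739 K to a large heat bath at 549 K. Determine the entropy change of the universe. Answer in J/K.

ΔS_hot = −Q/T_H = −27500/739 = -37.21 J/K and ΔS_cold = +Q/T_C = 27500/549 = 50.09 J/K.
ΔS_total = -37.21 + 50.09 = 12.9 J/K, positive as the second law requires.

ΔS_total = 12.9 J/K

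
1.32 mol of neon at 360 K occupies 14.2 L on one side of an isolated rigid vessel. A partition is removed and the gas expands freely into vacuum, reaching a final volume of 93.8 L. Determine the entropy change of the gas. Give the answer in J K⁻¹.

ΔS_gas = 20.7 J/K

No heat is exchanged and no work is done, so the ideal-gas temperature stays constant.
Entropy is a state function; using a reversible isothermal path, ΔS_gas = nR ln(V₂/V₁) = 1.32 × 8.314 × ln(93.8/14.2) = 20.7 J/K.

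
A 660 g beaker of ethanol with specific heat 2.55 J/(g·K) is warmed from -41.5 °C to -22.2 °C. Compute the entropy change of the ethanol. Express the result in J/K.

In kelvin: T₁ = 231.65 K, T₂ = 250.95 K. ΔS = ∫dQ_rev/T = m c ln(T₂/T₁) = 660 × 2.55 × ln(250.95/231.65) = 135 J/K.

ΔS = 135 J/K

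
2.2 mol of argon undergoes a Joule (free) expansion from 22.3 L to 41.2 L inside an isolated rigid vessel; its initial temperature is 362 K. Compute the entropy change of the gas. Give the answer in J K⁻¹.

ΔS_gas = 11.2 J/K

For an ideal gas in free expansion Q = 0 and W = 0, so T is unchanged.
Entropy is a state function; using a reversible isothermal path, ΔS_gas = nR ln(V₂/V₁) = 2.2 × 8.314 × ln(41.2/22.3) = 11.2 J/K.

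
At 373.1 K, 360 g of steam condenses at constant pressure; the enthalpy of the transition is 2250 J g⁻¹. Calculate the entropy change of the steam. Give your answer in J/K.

ΔS = -2170 J/K

Heat released by the substance: Q = −mL = −360 × 2250 = −810000 J.
At constant T, ΔS = Q_rev/T = −810000 / 373.1 = -2170 J/K.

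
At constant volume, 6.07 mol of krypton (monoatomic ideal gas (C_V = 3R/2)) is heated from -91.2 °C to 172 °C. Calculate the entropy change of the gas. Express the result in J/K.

ΔS = 67.7 J/K

In kelvin: T₁ = 181.95 K, T₂ = 445.15 K. At constant volume, ΔS = nC_V ln(T₂/T₁) with C_V = 3R/2 = 12.47 J mol⁻¹ K⁻¹.
ΔS = 6.07 × 12.47 × ln(445.15/181.95) = 67.7 J/K.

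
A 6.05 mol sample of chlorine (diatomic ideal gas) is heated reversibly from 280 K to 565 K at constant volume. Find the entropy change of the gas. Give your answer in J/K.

ΔS = 88.3 J/K

At constant volume, ΔS = nC_V ln(T₂/T₁) with C_V = 5R/2 = 20.79 J mol⁻¹ K⁻¹.
ΔS = 6.05 × 20.79 × ln(565/280) = 88.3 J/K.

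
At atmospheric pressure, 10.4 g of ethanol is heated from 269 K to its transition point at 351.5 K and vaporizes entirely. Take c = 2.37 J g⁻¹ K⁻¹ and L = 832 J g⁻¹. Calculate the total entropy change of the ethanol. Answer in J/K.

ΔS = 31.2 J/K

Warming step: ΔS₁ = m c ln(T_tr/T_i) = 10.4 × 2.37 × ln(351.5/269) = 6.593 J/K.
Phase change: ΔS₂ = +mL/T_tr = 10.4 × 832 / 351.5 = 24.62 J/K.
ΔS_total = (6.593) + (24.62) = 31.2 J/K.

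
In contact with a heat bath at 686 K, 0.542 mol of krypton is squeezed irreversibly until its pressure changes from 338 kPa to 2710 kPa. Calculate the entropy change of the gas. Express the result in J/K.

Entropy is a state function, so ΔS_gas depends only on the end states.
For an isothermal ideal gas ΔS_gas = nR ln(P₁/P₂) = 0.542 × 8.314 × ln(338/2710) = -9.38 J/K.

ΔS_gas = -9.38 J/K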